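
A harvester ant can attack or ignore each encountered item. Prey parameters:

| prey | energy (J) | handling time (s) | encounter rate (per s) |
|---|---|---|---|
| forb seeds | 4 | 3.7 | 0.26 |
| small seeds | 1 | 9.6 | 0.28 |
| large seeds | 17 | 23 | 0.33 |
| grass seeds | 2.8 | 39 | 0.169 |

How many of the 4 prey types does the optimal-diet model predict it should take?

E/h in descending order: forb seeds 1.08, large seeds 0.739, small seeds 0.104, grass seeds 0.0718 J/s. The optimal diet is the largest prefix of this list for which every included type satisfies E_i/h_i > R on the types above it.
Rate on top 1: 0.5301. large seeds: 0.739 > 0.5301 → include.
Rate on top 2: 0.6962. small seeds: 0.104 < 0.6962 → exclude; stop.
Optimal diet: forb seeds, large seeds — 2 of 4 types.

2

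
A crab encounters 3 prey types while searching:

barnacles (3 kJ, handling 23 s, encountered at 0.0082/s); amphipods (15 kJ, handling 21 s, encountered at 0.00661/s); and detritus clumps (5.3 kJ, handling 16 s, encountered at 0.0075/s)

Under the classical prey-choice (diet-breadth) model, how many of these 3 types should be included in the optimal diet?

E/h in descending order: amphipods 0.714, detritus clumps 0.331, barnacles 0.13 kJ/s. The optimal diet is the largest prefix of this list for which every included type satisfies E_i/h_i > R on the types above it.
Rate on top 1: 0.08706. detritus clumps: 0.331 > 0.08706 → include.
Rate on top 2: 0.1103. barnacles: 0.13 > 0.1103 → include.
Optimal diet: amphipods, detritus clumps, barnacles — 3 of 3 types.

3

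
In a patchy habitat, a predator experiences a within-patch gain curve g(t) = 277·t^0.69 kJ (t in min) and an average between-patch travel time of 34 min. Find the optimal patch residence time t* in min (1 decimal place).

75.7 min

Optimal t* satisfies g'(t*) = g(t*)/(T + t*).
g'(t) = 0.69·277·t^-0.31. Setting 0.69·277·t^-0.31 = 277·t^0.69/(34+t) gives 0.69(34+t) = t, so 0.31·t = 0.69×34.
t* = 0.69×34/0.31 = 75.68 min.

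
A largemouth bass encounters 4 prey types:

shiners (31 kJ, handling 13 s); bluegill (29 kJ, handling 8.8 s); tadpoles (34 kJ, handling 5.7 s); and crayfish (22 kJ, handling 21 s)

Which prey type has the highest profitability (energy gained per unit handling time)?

tadpoles

In descending order of E/h:
tadpoles: 34/5.7 = 5.96 kJ/s
bluegill: 29/8.8 = 3.3 kJ/s
shiners: 31/13 = 2.38 kJ/s
crayfish: 22/21 = 1.05 kJ/s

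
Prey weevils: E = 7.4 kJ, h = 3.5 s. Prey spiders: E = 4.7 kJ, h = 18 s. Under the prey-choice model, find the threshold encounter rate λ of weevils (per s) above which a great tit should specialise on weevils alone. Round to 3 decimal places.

At the threshold, the rate on weevils alone equals the profitability of spiders: λ·7.4/(1 + λ·3.5) = 4.7/18 = 0.2611.
Rearranging, λ(7.4 − 0.2611×3.5) = 0.2611, so λ = 0.2611/6.486 = 0.04026 per s.

0.040 per s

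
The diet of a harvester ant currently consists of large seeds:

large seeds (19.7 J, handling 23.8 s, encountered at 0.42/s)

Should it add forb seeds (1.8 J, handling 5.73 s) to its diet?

Current rate: (0.42×19.7)/(1 + 0.42×23.8) = 0.7525 J/s.
forb seeds: E/h = 1.8/5.73 = 0.3141 J/s.
0.3141 < 0.7525, so adding forb seeds would lower the average — exclude it.

No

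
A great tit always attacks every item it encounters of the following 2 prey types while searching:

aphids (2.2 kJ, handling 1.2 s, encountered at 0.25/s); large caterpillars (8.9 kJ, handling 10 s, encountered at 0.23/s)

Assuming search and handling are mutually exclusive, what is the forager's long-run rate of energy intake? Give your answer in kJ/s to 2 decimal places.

R = Σλ_iE_i / (1 + Σλ_ih_i)
Numerator: 0.25×2.2 + 0.23×8.9 = 2.597
Denominator: 1 + 0.25×1.2 + 0.23×10 = 3.6
R = 2.597/3.6 = 0.7214 kJ/s

0.72 kJ/s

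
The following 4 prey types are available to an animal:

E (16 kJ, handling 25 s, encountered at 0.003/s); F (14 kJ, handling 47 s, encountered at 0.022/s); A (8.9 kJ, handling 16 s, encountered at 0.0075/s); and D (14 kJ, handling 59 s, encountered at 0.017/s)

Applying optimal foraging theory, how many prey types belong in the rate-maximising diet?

Rank by E/h (kJ/s): E 0.64, A 0.556, F 0.298, D 0.237. Include each in turn until the next type's E/h falls below the running intake rate.
Rate on top 1: 0.04465. A: 0.556 > 0.04465 → include.
Rate on top 2: 0.09603. F: 0.298 > 0.09603 → include.
Rate on top 3: 0.1897. D: 0.237 > 0.1897 → include.
Optimal diet: E, A, F, D — 4 of 4 types.

4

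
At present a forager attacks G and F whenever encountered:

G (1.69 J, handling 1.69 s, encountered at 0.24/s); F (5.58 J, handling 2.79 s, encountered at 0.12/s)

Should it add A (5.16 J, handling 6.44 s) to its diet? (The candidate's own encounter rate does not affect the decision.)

Intake rate on the current diet: R = (0.24×1.69 + 0.12×5.58) / (1 + 0.24×1.69 + 0.12×2.79) = 1.075/1.74 = 0.6178 J/s.
Profitability of A: 5.16/6.44 = 0.8012 J/s.
0.8012 > 0.6178, so adding A raises the average — include it.

Yes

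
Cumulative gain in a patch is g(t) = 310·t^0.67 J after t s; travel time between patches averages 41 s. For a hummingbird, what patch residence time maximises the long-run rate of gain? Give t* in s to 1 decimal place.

By the marginal value theorem, leave when the instantaneous gain rate g'(t) equals the habitat-wide average g(t)/(T + t).
g'(t) = 0.67·310·t^-0.33. Setting 0.67·310·t^-0.33 = 310·t^0.67/(41+t) gives 0.67(41+t) = t, so 0.33·t = 0.67×41.
t* = 0.67×41/0.33 = 83.24 s.

83.2 s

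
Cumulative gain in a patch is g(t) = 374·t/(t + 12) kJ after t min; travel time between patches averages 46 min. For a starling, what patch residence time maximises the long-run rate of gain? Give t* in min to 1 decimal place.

23.5 min

Maximise g(t)/(T+t): set derivative to zero → g'(t)(T+t) = g(t).
g'(t) = 374·12/(t + 12)². Setting 374·12/(t+12)² = 374t/[(t+12)(46+t)] gives 12(46+t) = t(t+12), so t² = 12×46 = 552.
t* = √552 = 23.49 min.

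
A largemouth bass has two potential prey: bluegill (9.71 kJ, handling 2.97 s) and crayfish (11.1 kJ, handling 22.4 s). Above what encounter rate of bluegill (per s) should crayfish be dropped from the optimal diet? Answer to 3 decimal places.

The zero-one rule: include crayfish iff E₂/h₂ > λE₁/(1+λh₁). Equality gives the switch point.
λE₁h₂ = E₂ + λE₂h₁ ⇒ λ = E₂/(E₁h₂ − E₂h₁) = 11.1/(217.5 − 32.97) = 0.06015 per s.

0.060 per s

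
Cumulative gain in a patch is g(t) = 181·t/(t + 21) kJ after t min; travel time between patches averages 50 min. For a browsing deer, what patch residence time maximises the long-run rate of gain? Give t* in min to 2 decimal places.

Optimal t* satisfies g'(t*) = g(t*)/(T + t*).
g'(t) = 181·21/(t + 21)². Setting 181·21/(t+21)² = 181t/[(t+21)(50+t)] gives 21(50+t) = t(t+21), so t² = 21×50 = 1050.
t* = √1050 = 32.4 min.

32.40 min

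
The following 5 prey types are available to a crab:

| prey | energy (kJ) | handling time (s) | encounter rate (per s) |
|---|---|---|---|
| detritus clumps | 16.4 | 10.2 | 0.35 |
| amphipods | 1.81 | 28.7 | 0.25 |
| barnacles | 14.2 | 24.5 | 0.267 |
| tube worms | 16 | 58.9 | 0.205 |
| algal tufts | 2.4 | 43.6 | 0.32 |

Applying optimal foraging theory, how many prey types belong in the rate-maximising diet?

E/h in descending order: detritus clumps 1.61, barnacles 0.58, tube worms 0.272, amphipods 0.0631, algal tufts 0.055 kJ/s. The optimal diet is the largest prefix of this list for which every included type satisfies E_i/h_i > R on the types above it.
Rate on top 1: 1.256. barnacles: 0.58 < 1.256 → exclude; stop.
Optimal diet: detritus clumps — 1 of 5 types.

1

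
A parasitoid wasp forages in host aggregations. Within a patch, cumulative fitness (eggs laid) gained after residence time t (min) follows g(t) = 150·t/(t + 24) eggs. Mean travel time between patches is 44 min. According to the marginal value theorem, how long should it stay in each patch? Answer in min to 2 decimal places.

32.50 min

Maximise g(t)/(T+t): set derivative to zero → g'(t)(T+t) = g(t).
g'(t) = 150·24/(t + 24)². Setting 150·24/(t+24)² = 150t/[(t+24)(44+t)] gives 24(44+t) = t(t+24), so t² = 24×44 = 1056.
t* = √1056 = 32.5 min.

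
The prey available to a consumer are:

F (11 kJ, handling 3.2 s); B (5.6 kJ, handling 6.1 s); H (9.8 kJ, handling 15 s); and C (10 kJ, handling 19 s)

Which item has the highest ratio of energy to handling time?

F

Profitability E/h (kJ/s): F = 11/3.2 = 3.44, B = 5.6/6.1 = 0.918, H = 9.8/15 = 0.653, C = 10/19 = 0.526.
Ranked: F > B > H > C.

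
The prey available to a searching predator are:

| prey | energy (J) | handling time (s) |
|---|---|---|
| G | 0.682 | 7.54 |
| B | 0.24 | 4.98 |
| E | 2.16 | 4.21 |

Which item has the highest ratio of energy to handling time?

E

Profitability E/h (J/s): G = 0.682/7.54 = 0.0905, B = 0.24/4.98 = 0.0482, E = 2.16/4.21 = 0.513.
Ranked: E > G > B.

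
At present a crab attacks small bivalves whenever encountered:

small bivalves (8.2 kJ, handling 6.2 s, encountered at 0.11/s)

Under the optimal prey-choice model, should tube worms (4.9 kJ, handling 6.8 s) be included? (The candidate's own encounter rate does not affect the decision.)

Yes

Current rate: (0.11×8.2)/(1 + 0.11×6.2) = 0.5363 kJ/s.
tube worms: E/h = 4.9/6.8 = 0.7206 kJ/s.
0.7206 > 0.5363, so adding tube worms raises the average — include it.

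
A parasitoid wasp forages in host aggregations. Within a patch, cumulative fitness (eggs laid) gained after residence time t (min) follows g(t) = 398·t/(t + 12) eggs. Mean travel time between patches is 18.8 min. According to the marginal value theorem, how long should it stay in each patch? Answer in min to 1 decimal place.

By the marginal value theorem, leave when the instantaneous gain rate g'(t) equals the habitat-wide average g(t)/(T + t).
g'(t) = 398·12/(t + 12)². Setting 398·12/(t+12)² = 398t/[(t+12)(18.8+t)] gives 12(18.8+t) = t(t+12), so t² = 12×18.8 = 225.6.
t* = √225.6 = 15.02 min.

15.0 min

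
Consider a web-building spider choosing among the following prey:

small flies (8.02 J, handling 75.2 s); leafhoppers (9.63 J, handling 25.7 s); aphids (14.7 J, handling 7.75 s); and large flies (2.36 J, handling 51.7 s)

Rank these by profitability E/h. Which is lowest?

Profitability E/h (J/s): small flies = 8.02/75.2 = 0.107, leafhoppers = 9.63/25.7 = 0.375, aphids = 14.7/7.75 = 1.9, large flies = 2.36/51.7 = 0.0456.
Ranked: aphids > leafhoppers > small flies > large flies.

large flies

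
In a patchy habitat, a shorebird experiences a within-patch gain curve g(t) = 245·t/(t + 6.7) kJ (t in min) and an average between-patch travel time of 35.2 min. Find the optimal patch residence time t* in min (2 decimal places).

By the marginal value theorem, leave when the instantaneous gain rate g'(t) equals the habitat-wide average g(t)/(T + t).
g'(t) = 245·6.7/(t + 6.7)². Setting 245·6.7/(t+6.7)² = 245t/[(t+6.7)(35.2+t)] gives 6.7(35.2+t) = t(t+6.7), so t² = 6.7×35.2 = 235.8.
t* = √235.8 = 15.36 min.

15.36 min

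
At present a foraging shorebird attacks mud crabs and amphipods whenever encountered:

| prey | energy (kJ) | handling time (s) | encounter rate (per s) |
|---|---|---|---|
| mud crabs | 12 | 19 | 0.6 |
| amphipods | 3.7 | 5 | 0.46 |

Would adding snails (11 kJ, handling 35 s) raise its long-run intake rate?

Current rate: (0.6×12 + 0.46×3.7)/(1 + 0.6×19 + 0.46×5) = 0.6056 kJ/s.
snails: E/h = 11/35 = 0.3143 kJ/s.
Since 0.3143 < R, time spent handling snails is better spent searching.

No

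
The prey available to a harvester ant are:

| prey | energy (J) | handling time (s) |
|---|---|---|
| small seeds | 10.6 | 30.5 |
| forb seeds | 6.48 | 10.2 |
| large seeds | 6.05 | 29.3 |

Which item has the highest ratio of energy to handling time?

Profitability E/h (J/s): small seeds = 10.6/30.5 = 0.348, forb seeds = 6.48/10.2 = 0.635, large seeds = 6.05/29.3 = 0.206.
Ranked: forb seeds > small seeds > large seeds.

forb seeds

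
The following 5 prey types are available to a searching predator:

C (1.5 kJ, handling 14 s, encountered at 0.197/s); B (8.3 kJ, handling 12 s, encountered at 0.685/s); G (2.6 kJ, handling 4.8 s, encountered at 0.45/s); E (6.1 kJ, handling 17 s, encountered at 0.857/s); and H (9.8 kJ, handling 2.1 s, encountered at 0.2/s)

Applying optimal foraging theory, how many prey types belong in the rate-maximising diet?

1

E/h in descending order: H 4.67, B 0.692, G 0.542, E 0.359, C 0.107 kJ/s. The optimal diet is the largest prefix of this list for which every included type satisfies E_i/h_i > R on the types above it.
Rate on top 1: 1.38. B: 0.692 < 1.38 → exclude; stop.
Optimal diet: H — 1 of 5 types.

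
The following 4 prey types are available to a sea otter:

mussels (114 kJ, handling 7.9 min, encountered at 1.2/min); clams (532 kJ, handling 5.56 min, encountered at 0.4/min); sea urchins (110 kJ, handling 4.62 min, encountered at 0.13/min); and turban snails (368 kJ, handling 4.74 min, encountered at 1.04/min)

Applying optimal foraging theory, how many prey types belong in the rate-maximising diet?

Profitabilities (E/h, kJ/min): clams 95.7, turban snails 77.6, sea urchins 23.8, mussels 14.4. Add prey in this order while the next type's profitability exceeds the intake rate on those already taken.
Rate on top 1: 66. turban snails: 77.6 > 66 → include.
Rate on top 2: 73.04. sea urchins: 23.8 < 73.04 → exclude; stop.
Optimal diet: clams, turban snails — 2 of 4 types.

2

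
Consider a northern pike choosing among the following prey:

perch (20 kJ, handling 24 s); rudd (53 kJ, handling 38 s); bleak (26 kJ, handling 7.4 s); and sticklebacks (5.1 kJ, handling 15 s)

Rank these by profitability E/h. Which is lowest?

In descending order of E/h:
bleak: 26/7.4 = 3.51 kJ/s
rudd: 53/38 = 1.39 kJ/s
perch: 20/24 = 0.833 kJ/s
sticklebacks: 5.1/15 = 0.34 kJ/s

sticklebacks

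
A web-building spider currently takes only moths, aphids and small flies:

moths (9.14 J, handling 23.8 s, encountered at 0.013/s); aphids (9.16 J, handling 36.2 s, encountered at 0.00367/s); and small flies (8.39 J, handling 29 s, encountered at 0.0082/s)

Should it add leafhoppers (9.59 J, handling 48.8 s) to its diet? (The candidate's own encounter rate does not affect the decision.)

On moths, aphids and small flies alone, R = ΣλE/(1+Σλh) = 0.2212/1.68 = 0.1317 J/s.
Profitability of leafhoppers: 9.59/48.8 = 0.1965 J/s.
0.1965 > 0.1317, so adding leafhoppers raises the average — include it.

Yes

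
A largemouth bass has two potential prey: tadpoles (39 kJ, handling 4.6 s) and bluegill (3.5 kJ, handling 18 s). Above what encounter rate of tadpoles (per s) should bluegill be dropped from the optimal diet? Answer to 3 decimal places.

At the threshold, the rate on tadpoles alone equals the profitability of bluegill: λ·39/(1 + λ·4.6) = 3.5/18 = 0.1944.
Rearranging, λ(39 − 0.1944×4.6) = 0.1944, so λ = 0.1944/38.11 = 0.005103 per s.

0.005 per s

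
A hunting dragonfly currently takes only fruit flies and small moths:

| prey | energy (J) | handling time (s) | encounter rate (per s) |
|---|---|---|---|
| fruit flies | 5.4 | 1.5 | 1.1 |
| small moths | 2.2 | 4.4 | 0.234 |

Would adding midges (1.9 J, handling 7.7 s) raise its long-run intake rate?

Intake rate on the current diet: R = (1.1×5.4 + 0.234×2.2) / (1 + 1.1×1.5 + 0.234×4.4) = 6.455/3.68 = 1.754 J/s.
Profitability of midges: 1.9/7.7 = 0.2468 J/s.
Since 0.2468 < R, time spent handling midges is better spent searching.

No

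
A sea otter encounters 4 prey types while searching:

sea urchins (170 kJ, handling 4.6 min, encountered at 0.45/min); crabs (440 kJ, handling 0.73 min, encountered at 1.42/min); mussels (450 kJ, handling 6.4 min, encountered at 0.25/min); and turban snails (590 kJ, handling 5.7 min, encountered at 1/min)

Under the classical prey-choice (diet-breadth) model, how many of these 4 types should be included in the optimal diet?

Profitabilities (E/h, kJ/min): crabs 603, turban snails 104, mussels 70.3, sea urchins 37. Add prey in this order while the next type's profitability exceeds the intake rate on those already taken.
Rate on top 1: 306.8. turban snails: 104 < 306.8 → exclude; stop.
Optimal diet: crabs — 1 of 4 types.

1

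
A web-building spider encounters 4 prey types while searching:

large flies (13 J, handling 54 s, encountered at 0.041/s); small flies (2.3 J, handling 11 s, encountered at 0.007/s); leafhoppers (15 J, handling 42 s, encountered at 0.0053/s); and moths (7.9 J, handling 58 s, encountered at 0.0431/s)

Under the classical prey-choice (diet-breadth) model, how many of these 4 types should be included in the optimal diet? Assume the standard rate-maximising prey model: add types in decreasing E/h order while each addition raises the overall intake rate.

Profitabilities (E/h, J/s): leafhoppers 0.357, large flies 0.241, small flies 0.209, moths 0.136. Add prey in this order while the next type's profitability exceeds the intake rate on those already taken.
Rate on top 1: 0.06503. large flies: 0.241 > 0.06503 → include.
Rate on top 2: 0.1782. small flies: 0.209 > 0.1782 → include.
Rate on top 3: 0.1789. moths: 0.136 < 0.1789 → exclude; stop.
Optimal diet: leafhoppers, large flies, small flies — 3 of 4 types.

3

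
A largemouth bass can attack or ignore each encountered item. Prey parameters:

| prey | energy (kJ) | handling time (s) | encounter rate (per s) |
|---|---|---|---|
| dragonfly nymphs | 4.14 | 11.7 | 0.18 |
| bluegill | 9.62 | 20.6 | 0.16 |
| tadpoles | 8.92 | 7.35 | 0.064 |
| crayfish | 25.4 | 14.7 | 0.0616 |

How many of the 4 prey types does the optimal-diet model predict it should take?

E/h in descending order: crayfish 1.73, tadpoles 1.21, bluegill 0.467, dragonfly nymphs 0.354 kJ/s. The optimal diet is the largest prefix of this list for which every included type satisfies E_i/h_i > R on the types above it.
Rate on top 1: 0.8211. tadpoles: 1.21 > 0.8211 → include.
Rate on top 2: 0.8988. bluegill: 0.467 < 0.8988 → exclude; stop.
Optimal diet: crayfish, tadpoles — 2 of 4 types.

2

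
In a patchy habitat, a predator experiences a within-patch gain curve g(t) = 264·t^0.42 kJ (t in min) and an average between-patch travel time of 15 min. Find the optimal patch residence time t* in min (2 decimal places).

Optimal t* satisfies g'(t*) = g(t*)/(T + t*).
g'(t) = 0.42·264·t^-0.58. Setting 0.42·264·t^-0.58 = 264·t^0.42/(15+t) gives 0.42(15+t) = t, so 0.58·t = 0.42×15.
t* = 0.42×15/0.58 = 10.86 min.

10.86 min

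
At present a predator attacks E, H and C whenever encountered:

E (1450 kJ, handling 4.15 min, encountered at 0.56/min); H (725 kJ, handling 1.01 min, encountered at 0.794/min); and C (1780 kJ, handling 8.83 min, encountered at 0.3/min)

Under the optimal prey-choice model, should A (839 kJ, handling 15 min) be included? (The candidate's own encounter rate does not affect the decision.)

No

Current rate: (0.56×1450 + 0.794×725 + 0.3×1780)/(1 + 0.56×4.15 + 0.794×1.01 + 0.3×8.83) = 283.6 kJ/min.
A: E/h = 839/15 = 55.93 kJ/min.
55.93 < 283.6, so adding A would lower the average — exclude it.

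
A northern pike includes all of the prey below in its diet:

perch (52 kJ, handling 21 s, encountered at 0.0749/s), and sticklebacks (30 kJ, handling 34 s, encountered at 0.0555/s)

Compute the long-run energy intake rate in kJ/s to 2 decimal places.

1.25 kJ/s

R = (0.0749×52 + 0.0555×30) / (1 + 0.0749×21 + 0.0555×34) = 5.56/4.46 = 1.247 kJ/s.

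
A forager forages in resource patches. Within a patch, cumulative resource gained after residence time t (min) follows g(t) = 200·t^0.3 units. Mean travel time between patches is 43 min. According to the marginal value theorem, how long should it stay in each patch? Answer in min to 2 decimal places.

18.43 min

Optimal t* satisfies g'(t*) = g(t*)/(T + t*).
g'(t) = 0.3·200·t^-0.7. Setting 0.3·200·t^-0.7 = 200·t^0.3/(43+t) gives 0.3(43+t) = t, so 0.70·t = 0.3×43.
t* = 0.3×43/0.70 = 18.43 min.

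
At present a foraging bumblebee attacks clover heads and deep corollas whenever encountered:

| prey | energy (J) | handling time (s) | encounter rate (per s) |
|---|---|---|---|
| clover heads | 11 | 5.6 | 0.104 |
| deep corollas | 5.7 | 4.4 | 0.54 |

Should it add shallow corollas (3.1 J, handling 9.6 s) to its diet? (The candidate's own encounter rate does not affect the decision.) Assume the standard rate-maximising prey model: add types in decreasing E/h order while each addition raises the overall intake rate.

Current rate: (0.104×11 + 0.54×5.7)/(1 + 0.104×5.6 + 0.54×4.4) = 1.067 J/s.
Profitability of shallow corollas: 3.1/9.6 = 0.3229 J/s.
0.3229 < 1.067, so adding shallow corollas would lower the average — exclude it.

No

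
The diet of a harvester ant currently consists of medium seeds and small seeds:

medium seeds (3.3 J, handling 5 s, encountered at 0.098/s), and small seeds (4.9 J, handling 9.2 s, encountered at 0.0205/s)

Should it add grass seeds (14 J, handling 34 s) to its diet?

Yes

Current rate: (0.098×3.3 + 0.0205×4.9)/(1 + 0.098×5 + 0.0205×9.2) = 0.2525 J/s.
grass seeds: E/h = 14/34 = 0.4118 J/s.
Since 0.4118 > R, including grass seeds increases the long-run rate.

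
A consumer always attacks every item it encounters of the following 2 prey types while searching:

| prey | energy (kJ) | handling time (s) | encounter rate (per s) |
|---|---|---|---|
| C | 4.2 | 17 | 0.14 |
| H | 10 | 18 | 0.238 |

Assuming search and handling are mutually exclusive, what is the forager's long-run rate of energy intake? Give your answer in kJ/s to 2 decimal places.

R = Σλ_iE_i / (1 + Σλ_ih_i)
Numerator: 0.14×4.2 + 0.238×10 = 2.968
Denominator: 1 + 0.14×17 + 0.238×18 = 7.664
R = 2.968/7.664 = 0.3873 kJ/s

0.39 kJ/s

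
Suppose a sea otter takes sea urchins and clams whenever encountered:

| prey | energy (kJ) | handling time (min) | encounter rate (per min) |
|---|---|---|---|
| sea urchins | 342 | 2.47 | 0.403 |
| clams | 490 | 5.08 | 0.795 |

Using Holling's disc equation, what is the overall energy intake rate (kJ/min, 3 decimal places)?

87.401 kJ/min

R = (0.403×342 + 0.795×490) / (1 + 0.403×2.47 + 0.795×5.08) = 527.4/6.034 = 87.4 kJ/min.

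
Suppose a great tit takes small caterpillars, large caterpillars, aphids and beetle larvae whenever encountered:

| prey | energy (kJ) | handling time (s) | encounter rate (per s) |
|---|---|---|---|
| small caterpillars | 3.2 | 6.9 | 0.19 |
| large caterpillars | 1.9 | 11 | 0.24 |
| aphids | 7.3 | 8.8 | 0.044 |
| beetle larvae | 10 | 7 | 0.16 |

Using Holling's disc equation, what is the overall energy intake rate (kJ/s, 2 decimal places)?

0.46 kJ/s

Energy encountered per unit search time: 0.19×3.2 + 0.24×1.9 + 0.044×7.3 + 0.16×10 = 2.985 kJ/s.
Handling time per unit search time: 0.19×6.9 + 0.24×11 + 0.044×8.8 + 0.16×7 = 5.458.
Rate = 2.985/(1 + 5.458) = 0.4622 kJ/s.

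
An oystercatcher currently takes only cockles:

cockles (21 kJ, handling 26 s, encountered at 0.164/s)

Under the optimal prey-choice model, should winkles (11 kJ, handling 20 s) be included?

On cockles alone, R = ΣλE/(1+Σλh) = 3.444/5.264 = 0.6543 kJ/s.
Profitability of winkles: 11/20 = 0.55 kJ/s.
0.55 < 0.6543, so adding winkles would lower the average — exclude it.

No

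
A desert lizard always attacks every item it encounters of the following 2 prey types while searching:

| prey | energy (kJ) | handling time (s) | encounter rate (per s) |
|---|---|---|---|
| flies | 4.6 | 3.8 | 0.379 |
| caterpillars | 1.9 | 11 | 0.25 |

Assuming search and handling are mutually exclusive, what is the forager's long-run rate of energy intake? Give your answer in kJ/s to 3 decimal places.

0.427 kJ/s

R = (0.379×4.6 + 0.25×1.9) / (1 + 0.379×3.8 + 0.25×11) = 2.218/5.19 = 0.4274 kJ/s.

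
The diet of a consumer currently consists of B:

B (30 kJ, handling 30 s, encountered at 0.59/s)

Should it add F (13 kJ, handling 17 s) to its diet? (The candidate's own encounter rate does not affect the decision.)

No

Current rate: (0.59×30)/(1 + 0.59×30) = 0.9465 kJ/s.
Profitability of F: 13/17 = 0.7647 kJ/s.
0.7647 < 0.9465, so adding F would lower the average — exclude it.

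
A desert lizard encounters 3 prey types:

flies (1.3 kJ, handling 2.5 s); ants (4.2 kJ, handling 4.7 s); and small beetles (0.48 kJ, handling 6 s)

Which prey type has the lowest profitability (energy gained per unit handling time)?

In descending order of E/h:
ants: 4.2/4.7 = 0.894 kJ/s
flies: 1.3/2.5 = 0.52 kJ/s
small beetles: 0.48/6 = 0.08 kJ/s

small beetles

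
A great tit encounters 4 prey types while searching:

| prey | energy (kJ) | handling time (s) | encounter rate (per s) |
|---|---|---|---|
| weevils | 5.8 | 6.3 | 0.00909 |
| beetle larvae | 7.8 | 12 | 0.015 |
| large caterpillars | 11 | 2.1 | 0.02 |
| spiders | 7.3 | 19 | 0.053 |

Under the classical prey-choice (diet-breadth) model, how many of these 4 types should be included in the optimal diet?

4

E/h in descending order: large caterpillars 5.24, weevils 0.921, beetle larvae 0.65, spiders 0.384 kJ/s. The optimal diet is the largest prefix of this list for which every included type satisfies E_i/h_i > R on the types above it.
Rate on top 1: 0.2111. weevils: 0.921 > 0.2111 → include.
Rate on top 2: 0.2481. beetle larvae: 0.65 > 0.2481 → include.
Rate on top 3: 0.3046. spiders: 0.384 > 0.3046 → include.
Optimal diet: large caterpillars, weevils, beetle larvae, spiders — 4 of 4 types.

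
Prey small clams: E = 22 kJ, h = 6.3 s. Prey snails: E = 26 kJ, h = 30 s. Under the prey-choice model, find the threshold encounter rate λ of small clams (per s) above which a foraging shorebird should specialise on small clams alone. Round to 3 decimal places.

0.052 per s

At the threshold, the rate on small clams alone equals the profitability of snails: λ·22/(1 + λ·6.3) = 26/30 = 0.8667.
Rearranging, λ(22 − 0.8667×6.3) = 0.8667, so λ = 0.8667/16.54 = 0.0524 per s.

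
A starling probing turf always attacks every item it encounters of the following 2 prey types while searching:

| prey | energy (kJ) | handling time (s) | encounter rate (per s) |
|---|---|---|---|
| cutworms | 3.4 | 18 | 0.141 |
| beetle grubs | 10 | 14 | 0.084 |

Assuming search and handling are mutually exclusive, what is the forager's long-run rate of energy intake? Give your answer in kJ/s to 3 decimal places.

R = Σλ_iE_i / (1 + Σλ_ih_i)
Numerator: 0.141×3.4 + 0.084×10 = 1.319
Denominator: 1 + 0.141×18 + 0.084×14 = 4.714
R = 1.319/4.714 = 0.2799 kJ/s

0.280 kJ/s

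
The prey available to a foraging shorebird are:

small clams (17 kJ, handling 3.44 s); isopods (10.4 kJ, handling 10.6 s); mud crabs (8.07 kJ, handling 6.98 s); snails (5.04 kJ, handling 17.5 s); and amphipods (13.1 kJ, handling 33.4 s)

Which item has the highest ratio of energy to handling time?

small clams

In descending order of E/h:
small clams: 17/3.44 = 4.94 kJ/s
mud crabs: 8.07/6.98 = 1.16 kJ/s
isopods: 10.4/10.6 = 0.981 kJ/s
amphipods: 13.1/33.4 = 0.392 kJ/s
snails: 5.04/17.5 = 0.288 kJ/s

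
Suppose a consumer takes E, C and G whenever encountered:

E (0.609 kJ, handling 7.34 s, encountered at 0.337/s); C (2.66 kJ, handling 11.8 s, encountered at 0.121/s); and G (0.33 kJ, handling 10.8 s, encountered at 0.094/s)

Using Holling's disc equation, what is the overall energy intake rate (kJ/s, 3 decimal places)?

R = (0.337×0.609 + 0.121×2.66 + 0.094×0.33) / (1 + 0.337×7.34 + 0.121×11.8 + 0.094×10.8) = 0.5581/5.917 = 0.09433 kJ/s.

0.094 kJ/s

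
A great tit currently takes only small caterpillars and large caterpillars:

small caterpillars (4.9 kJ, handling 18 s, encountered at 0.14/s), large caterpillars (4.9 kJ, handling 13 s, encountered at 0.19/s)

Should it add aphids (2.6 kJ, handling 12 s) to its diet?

No

Current rate: (0.14×4.9 + 0.19×4.9)/(1 + 0.14×18 + 0.19×13) = 0.2699 kJ/s.
aphids: E/h = 2.6/12 = 0.2167 kJ/s.
Since 0.2167 < R, time spent handling aphids is better spent searching.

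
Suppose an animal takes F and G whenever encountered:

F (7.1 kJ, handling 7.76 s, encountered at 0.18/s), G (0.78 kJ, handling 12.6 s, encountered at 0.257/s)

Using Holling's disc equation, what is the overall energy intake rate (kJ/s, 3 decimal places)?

0.262 kJ/s

R = (0.18×7.1 + 0.257×0.78) / (1 + 0.18×7.76 + 0.257×12.6) = 1.478/5.635 = 0.2624 kJ/s.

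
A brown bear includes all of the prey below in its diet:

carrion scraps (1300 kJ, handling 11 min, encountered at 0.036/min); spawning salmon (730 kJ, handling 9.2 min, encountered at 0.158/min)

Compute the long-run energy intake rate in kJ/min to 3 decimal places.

Energy encountered per unit search time: 0.036×1300 + 0.158×730 = 162.1 kJ/min.
Handling time per unit search time: 0.036×11 + 0.158×9.2 = 1.85.
Rate = 162.1/(1 + 1.85) = 56.9 kJ/min.

56.899 kJ/min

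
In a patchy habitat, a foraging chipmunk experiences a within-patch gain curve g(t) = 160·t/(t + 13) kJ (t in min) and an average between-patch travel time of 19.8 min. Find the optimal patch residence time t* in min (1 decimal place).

16.0 min

By the marginal value theorem, leave when the instantaneous gain rate g'(t) equals the habitat-wide average g(t)/(T + t).
g'(t) = 160·13/(t + 13)². Setting 160·13/(t+13)² = 160t/[(t+13)(19.8+t)] gives 13(19.8+t) = t(t+13), so t² = 13×19.8 = 257.4.
t* = √257.4 = 16.04 min.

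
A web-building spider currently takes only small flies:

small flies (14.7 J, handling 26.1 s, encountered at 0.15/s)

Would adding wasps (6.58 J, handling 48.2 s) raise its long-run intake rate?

No

Intake rate on the current diet: R = (0.15×14.7) / (1 + 0.15×26.1) = 2.205/4.915 = 0.4486 J/s.
wasps: E/h = 6.58/48.2 = 0.1365 J/s.
0.1365 < 0.4486, so adding wasps would lower the average — exclude it.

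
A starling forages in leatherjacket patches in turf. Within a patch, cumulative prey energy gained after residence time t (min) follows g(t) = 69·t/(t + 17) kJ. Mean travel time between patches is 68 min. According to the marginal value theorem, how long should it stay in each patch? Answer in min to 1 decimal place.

Optimal t* satisfies g'(t*) = g(t*)/(T + t*).
g'(t) = 69·17/(t + 17)². Setting 69·17/(t+17)² = 69t/[(t+17)(68+t)] gives 17(68+t) = t(t+17), so t² = 17×68 = 1156.
t* = √1156 = 34 min.

34.0 min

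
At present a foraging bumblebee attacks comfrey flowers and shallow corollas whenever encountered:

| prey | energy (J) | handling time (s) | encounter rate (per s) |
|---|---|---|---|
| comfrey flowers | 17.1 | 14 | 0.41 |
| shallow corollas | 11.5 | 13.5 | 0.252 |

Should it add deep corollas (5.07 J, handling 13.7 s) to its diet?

On comfrey flowers and shallow corollas alone, R = ΣλE/(1+Σλh) = 9.909/10.14 = 0.977 J/s.
Profitability of deep corollas: 5.07/13.7 = 0.3701 J/s.
0.3701 < 0.977, so adding deep corollas would lower the average — exclude it.

No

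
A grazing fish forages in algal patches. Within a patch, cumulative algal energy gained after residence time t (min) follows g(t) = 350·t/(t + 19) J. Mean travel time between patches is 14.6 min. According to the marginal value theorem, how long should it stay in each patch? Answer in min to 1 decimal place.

Optimal t* satisfies g'(t*) = g(t*)/(T + t*).
g'(t) = 350·19/(t + 19)². Setting 350·19/(t+19)² = 350t/[(t+19)(14.6+t)] gives 19(14.6+t) = t(t+19), so t² = 19×14.6 = 277.4.
t* = √277.4 = 16.66 min.

16.7 min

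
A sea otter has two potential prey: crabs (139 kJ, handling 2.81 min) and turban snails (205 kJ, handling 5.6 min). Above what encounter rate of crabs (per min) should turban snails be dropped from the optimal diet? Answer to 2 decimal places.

The zero-one rule: include turban snails iff E₂/h₂ > λE₁/(1+λh₁). Equality gives the switch point.
λE₁h₂ = E₂ + λE₂h₁ ⇒ λ = E₂/(E₁h₂ − E₂h₁) = 205/(778.4 − 576) = 1.013 per min.

1.01 per min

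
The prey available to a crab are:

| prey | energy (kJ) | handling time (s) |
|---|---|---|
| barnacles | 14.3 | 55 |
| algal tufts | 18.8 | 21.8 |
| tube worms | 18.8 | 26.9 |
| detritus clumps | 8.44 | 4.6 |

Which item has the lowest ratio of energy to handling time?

In descending order of E/h:
detritus clumps: 8.44/4.6 = 1.83 kJ/s
algal tufts: 18.8/21.8 = 0.862 kJ/s
tube worms: 18.8/26.9 = 0.699 kJ/s
barnacles: 14.3/55 = 0.26 kJ/s

barnacles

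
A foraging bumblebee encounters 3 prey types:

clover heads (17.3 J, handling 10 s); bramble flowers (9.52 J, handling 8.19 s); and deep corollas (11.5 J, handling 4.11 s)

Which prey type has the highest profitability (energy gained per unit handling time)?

deep corollas

Profitability E/h (J/s): clover heads = 17.3/10 = 1.73, bramble flowers = 9.52/8.19 = 1.16, deep corollas = 11.5/4.11 = 2.8.
Ranked: deep corollas > clover heads > bramble flowers.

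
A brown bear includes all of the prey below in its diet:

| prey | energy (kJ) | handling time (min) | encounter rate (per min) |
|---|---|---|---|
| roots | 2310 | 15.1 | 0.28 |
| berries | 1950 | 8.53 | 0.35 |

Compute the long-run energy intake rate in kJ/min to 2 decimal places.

Energy encountered per unit search time: 0.28×2310 + 0.35×1950 = 1329 kJ/min.
Handling time per unit search time: 0.28×15.1 + 0.35×8.53 = 7.213.
Rate = 1329/(1 + 7.213) = 161.8 kJ/min.

161.84 kJ/min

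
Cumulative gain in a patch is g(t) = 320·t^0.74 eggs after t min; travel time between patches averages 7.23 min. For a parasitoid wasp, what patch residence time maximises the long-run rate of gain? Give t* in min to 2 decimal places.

Optimal t* satisfies g'(t*) = g(t*)/(T + t*).
g'(t) = 0.74·320·t^-0.26. Setting 0.74·320·t^-0.26 = 320·t^0.74/(7.23+t) gives 0.74(7.23+t) = t, so 0.26·t = 0.74×7.23.
t* = 0.74×7.23/0.26 = 20.58 min.

20.58 min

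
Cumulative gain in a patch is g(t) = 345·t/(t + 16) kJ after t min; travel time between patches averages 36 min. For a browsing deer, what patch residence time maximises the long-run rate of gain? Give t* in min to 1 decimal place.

24.0 min

By the marginal value theorem, leave when the instantaneous gain rate g'(t) equals the habitat-wide average g(t)/(T + t).
g'(t) = 345·16/(t + 16)². Setting 345·16/(t+16)² = 345t/[(t+16)(36+t)] gives 16(36+t) = t(t+16), so t² = 16×36 = 576.
t* = √576 = 24 min.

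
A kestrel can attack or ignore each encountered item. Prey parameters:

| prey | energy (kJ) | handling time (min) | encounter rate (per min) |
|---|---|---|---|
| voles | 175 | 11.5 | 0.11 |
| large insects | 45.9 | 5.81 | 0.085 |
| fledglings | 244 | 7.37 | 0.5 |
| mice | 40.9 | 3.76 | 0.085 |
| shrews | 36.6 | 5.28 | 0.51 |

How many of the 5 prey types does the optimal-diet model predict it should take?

Profitabilities (E/h, kJ/min): fledglings 33.1, voles 15.2, mice 10.9, large insects 7.9, shrews 6.93. Add prey in this order while the next type's profitability exceeds the intake rate on those already taken.
Rate on top 1: 26.04. voles: 15.2 < 26.04 → exclude; stop.
Optimal diet: fledglings — 1 of 5 types.

1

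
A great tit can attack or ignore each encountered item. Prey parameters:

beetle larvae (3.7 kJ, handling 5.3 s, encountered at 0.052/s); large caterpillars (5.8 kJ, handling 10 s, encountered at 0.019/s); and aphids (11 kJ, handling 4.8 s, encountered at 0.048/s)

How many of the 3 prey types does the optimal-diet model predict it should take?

3

Rank by E/h (kJ/s): aphids 2.29, beetle larvae 0.698, large caterpillars 0.58. Include each in turn until the next type's E/h falls below the running intake rate.
Rate on top 1: 0.4291. beetle larvae: 0.698 > 0.4291 → include.
Rate on top 2: 0.4784. large caterpillars: 0.58 > 0.4784 → include.
Optimal diet: aphids, beetle larvae, large caterpillars — 3 of 3 types.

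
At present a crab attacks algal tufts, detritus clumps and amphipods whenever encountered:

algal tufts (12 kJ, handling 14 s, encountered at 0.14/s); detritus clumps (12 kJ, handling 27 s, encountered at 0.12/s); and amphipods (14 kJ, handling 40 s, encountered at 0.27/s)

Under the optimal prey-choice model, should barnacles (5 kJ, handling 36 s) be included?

Intake rate on the current diet: R = (0.14×12 + 0.12×12 + 0.27×14) / (1 + 0.14×14 + 0.12×27 + 0.27×40) = 6.9/17 = 0.4059 kJ/s.
barnacles: E/h = 5/36 = 0.1389 kJ/s.
Since 0.1389 < R, time spent handling barnacles is better spent searching.

No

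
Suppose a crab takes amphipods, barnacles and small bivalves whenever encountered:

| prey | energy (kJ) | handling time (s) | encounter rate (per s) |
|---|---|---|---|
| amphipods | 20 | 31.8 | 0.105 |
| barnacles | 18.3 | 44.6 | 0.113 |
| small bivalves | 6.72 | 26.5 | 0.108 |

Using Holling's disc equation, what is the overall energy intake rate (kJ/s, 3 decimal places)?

Energy encountered per unit search time: 0.105×20 + 0.113×18.3 + 0.108×6.72 = 4.894 kJ/s.
Handling time per unit search time: 0.105×31.8 + 0.113×44.6 + 0.108×26.5 = 11.24.
Rate = 4.894/(1 + 11.24) = 0.3998 kJ/s.

0.400 kJ/s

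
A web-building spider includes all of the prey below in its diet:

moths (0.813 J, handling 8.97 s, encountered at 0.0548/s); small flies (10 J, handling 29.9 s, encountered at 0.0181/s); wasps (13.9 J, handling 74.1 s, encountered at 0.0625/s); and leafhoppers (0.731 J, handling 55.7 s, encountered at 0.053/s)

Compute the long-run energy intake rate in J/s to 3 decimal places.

0.118 J/s

R = (0.0548×0.813 + 0.0181×10 + 0.0625×13.9 + 0.053×0.731) / (1 + 0.0548×8.97 + 0.0181×29.9 + 0.0625×74.1 + 0.053×55.7) = 1.133/9.616 = 0.1178 J/s.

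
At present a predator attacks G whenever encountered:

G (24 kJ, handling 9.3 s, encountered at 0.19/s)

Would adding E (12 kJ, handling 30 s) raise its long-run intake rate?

No

Intake rate on the current diet: R = (0.19×24) / (1 + 0.19×9.3) = 4.56/2.767 = 1.648 kJ/s.
Profitability of E: 12/30 = 0.4 kJ/s.
Since 0.4 < R, time spent handling E is better spent searching.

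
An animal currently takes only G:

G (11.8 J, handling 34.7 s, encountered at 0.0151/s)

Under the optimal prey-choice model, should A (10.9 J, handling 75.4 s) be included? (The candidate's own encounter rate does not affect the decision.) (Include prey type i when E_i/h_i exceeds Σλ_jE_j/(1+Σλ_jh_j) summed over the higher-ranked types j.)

Current rate: (0.0151×11.8)/(1 + 0.0151×34.7) = 0.1169 J/s.
Profitability of A: 10.9/75.4 = 0.1446 J/s.
0.1446 > 0.1169, so adding A raises the average — include it.

Yes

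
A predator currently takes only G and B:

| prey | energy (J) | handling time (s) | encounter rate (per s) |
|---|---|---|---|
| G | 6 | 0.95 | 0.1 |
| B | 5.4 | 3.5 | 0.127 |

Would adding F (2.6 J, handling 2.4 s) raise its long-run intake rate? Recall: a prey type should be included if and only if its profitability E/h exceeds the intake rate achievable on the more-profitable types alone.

Yes

Intake rate on the current diet: R = (0.1×6 + 0.127×5.4) / (1 + 0.1×0.95 + 0.127×3.5) = 1.286/1.539 = 0.8352 J/s.
Profitability of F: 2.6/2.4 = 1.083 J/s.
Since 1.083 > R, including F increases the long-run rate.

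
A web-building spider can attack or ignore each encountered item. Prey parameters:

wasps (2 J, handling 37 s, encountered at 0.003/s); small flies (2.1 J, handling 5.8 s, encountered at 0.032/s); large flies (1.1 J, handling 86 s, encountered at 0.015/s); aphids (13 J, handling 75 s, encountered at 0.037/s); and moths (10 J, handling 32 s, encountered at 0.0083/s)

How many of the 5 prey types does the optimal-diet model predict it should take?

Profitabilities (E/h, J/s): small flies 0.362, moths 0.312, aphids 0.173, wasps 0.0541, large flies 0.0128. Add prey in this order while the next type's profitability exceeds the intake rate on those already taken.
Rate on top 1: 0.05668. moths: 0.312 > 0.05668 → include.
Rate on top 2: 0.1035. aphids: 0.173 > 0.1035 → include.
Rate on top 3: 0.1494. wasps: 0.0541 < 0.1494 → exclude; stop.
Optimal diet: small flies, moths, aphids — 3 of 5 types.

3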